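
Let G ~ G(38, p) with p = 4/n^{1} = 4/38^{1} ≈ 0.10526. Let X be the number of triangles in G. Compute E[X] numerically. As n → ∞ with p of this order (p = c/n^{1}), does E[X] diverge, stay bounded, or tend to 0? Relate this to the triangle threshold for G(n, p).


Number of potential triangles: C(38, 3) = 8436.
Each occurs with probability p³ ≈ (0.10526)³ ≈ 1.1663508e-03.
By linearity: E[X] = C(38, 3)·p³ ≈ 8436 · 1.1663508e-03 ≈ 9.83934.
Here α = 1, so p = 4/n is exactly at the triangle threshold p ~ 1/n. Asymptotically E[X] → c³/6 = 4³/6 = 32/3 ≈ 10.66667, a bounded constant. In this regime the triangle count is asymptotically Poisson(c³/6).

E[X] ≈ 9.83934; in regime p = Θ(1/n^{1}) E[X] stays bounded (at the triangle threshold p ~ 1/n).


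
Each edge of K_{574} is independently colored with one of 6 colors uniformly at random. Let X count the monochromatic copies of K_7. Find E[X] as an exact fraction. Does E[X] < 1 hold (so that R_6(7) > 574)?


E[X] = C(574, 7) · 6^{1 − 21} = 3926481655188664 · 6^{−20} = 3926481655188664/3656158440062976.
As a reduced fraction: E[X] = 490810206898583/457019805007872 ≈ 1.0739.
Is E[X] < 1? NO.
Since E[X] ≥ 1, the first-moment bound is inconclusive at n = 574; it does NOT by itself certify R_6(7) > 574.

E[X] = 490810206898583/457019805007872 ≈ 1.0739; E[X] ≥ 1; first-moment method inconclusive here.


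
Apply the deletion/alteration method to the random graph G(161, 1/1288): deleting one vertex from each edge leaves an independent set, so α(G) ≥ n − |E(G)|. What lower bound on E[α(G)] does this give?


E[|E(G)|] = C(161, 2)·p = 12880 · (1/1288) = 10.
E[α(G)] ≥ n − E[|E(G)|] = 161 − 10 = 151.
Numerically: ≈ 151.000000.
(This is only a lower bound; the true E[α(G)] may be larger.)

E[α(G)] ≥ 151 ≈ 151.000000.


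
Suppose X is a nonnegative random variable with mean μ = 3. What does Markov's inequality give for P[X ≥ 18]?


μ = E[X] = 3, a = 18.
Markov: P[X ≥ 18] ≤ μ/a = (3)/18 = 1/6.
Numerically: ≈ 0.1667.
(Since a = 18 > μ = 3.0000, the bound 1/6 is < 1 and informative.)

P[X ≥ 18] ≤ 1/6 ≈ 0.1667.


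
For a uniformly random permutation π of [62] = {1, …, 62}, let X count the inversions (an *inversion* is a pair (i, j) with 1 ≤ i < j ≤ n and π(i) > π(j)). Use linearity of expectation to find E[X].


Write X = Σ X_I over the C(62, 2) = 1891 pairs i < j, with X_I the indicator of one inversion.
There are 1891 indicators.
For each fixed pair i < j, the values π(i) and π(j) are two distinct elements of {1, …, 62} in uniformly random order; by symmetry P[π(i) > π(j)] = 1/2.
By linearity: E[X] = 1891 · (1/2) = C(62, 2) · (1/2) = 1891/2 = 1891/2 ≈ 945.50000.

E[X] = 1891/2 = 945.50000.


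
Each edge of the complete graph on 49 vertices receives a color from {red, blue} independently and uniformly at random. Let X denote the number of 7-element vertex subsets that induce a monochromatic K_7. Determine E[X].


Let X = Σ_S X_S over the C(49, 7) = 85900584 subsets S of size 7, where X_S = 1 if the K_7 on S is monochromatic.
For a fixed S, the K_7 on S has C(7, 2) = 21 edges. P[all 21 edges red] = (1/2)^21, and likewise for blue, so P[monochromatic] = 2·(1/2)^21 = 2^{1 − 21} = 1/1048576.
Summing: E[X] = C(49, 7) · 2^{1 − 21} = 85900584 · 1/1048576 = 10737573/131072.
Numerically: E[X] ≈ 81.921181.

E[X] = C(49,7)·2^(1−C(7,2)) = 10737573/131072 ≈ 81.921181.


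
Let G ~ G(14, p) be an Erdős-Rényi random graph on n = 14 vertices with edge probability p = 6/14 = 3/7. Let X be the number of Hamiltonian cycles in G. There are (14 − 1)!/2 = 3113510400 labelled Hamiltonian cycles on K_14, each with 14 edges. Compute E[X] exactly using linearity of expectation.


K_14 has (14 − 1)!/2 = 3113510400 labelled Hamiltonian cycles.
For each such Hamiltonian cycle H, let X_H = 1 if all 14 edges of H are present in G. Then P[X_H = 1] = p^{14} = (3/7)^{14} = 4782969/678223072849.
By linearity: E[X] = Σ_H E[X_H] = 3113510400 · p^{14} = 3113510400 · 4782969/678223072849 = 2127403389196800/96889010407.
Numerically: E[X] ≈ 21957.1.

E[X] = 3113510400 · (3/7)^{14} = 2127403389196800/96889010407 ≈ 21957.1.


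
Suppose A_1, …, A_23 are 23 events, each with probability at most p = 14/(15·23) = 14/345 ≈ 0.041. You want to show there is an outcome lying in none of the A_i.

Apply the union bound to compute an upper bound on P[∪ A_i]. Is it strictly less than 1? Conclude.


Union bound: P[∪_{i=1}^{23} A_i] ≤ Σ_i P[A_i] ≤ 23·p = 23·(14/345) = 14/15.
Numerically: 14/15 ≈ 0.933.
Is 14/15 < 1? YES.
Since P[∪ A_i] ≤ 14/15 < 1, the complement has P[∩ A_i^c] ≥ 1 − 14/15 = 1/15 > 0, so some outcome avoids every A_i.

23·p = 14/15 ≈ 0.933; existence CERTIFIED by the union bound.


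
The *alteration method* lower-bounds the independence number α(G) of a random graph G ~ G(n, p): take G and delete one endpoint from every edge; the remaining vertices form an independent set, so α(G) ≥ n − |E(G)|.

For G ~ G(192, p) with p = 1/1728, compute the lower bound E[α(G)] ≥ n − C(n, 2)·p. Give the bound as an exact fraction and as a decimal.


E[|E(G)|] = C(192, 2)·p = 18336 · (1/1728) = 191/18.
E[α(G)] ≥ n − E[|E(G)|] = 192 − 191/18 = 3265/18.
Numerically: ≈ 181.388889.
(This is only a lower bound; the true E[α(G)] may be larger.)

E[α(G)] ≥ 3265/18 ≈ 181.388889.


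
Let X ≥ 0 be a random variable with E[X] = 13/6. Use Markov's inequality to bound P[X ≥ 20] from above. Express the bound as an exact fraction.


μ = E[X] = 13/6, a = 20.
Markov: P[X ≥ 20] ≤ μ/a = (13/6)/20 = 13/120.
Numerically: ≈ 0.108333.
(Since a = 20 > μ = 2.166667, the bound 13/120 is < 1 and informative.)

P[X ≥ 20] ≤ 13/120 ≈ 0.108333.


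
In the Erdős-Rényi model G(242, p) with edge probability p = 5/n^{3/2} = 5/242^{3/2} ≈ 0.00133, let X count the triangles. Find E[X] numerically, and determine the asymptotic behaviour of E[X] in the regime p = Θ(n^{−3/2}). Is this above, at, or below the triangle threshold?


Number of potential triangles: C(242, 3) = 2332880.
Each occurs with probability p³ ≈ (0.00133)³ ≈ 2.34283e-09.
By linearity: E[X] = C(242, 3)·p³ ≈ 2332880 · 2.34283e-09 ≈ 0.005.
Since α = 3/2 > 1, p = c/n^{3/2} = o(1/n) is below the triangle threshold p ~ 1/n. Asymptotically E[X] ~ (c³/6)·n^{3(1−α)} = (5³/6)·n^{-1.5} → 0, so by Markov's inequality G has no triangles w.h.p.

E[X] ≈ 0.005; in regime p = Θ(1/n^{3/2}) E[X] tends to 0 (below the triangle threshold p ~ 1/n).


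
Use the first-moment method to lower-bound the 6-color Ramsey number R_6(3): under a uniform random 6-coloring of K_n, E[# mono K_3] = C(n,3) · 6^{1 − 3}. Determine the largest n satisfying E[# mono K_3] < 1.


We need C(n, 3) · 6^{1 − 3} < 1, i.e. C(n, 3) < 6^{3 − 1} = 36.
Check values of n near the boundary:
  n = 3: C(3, 3) = 1; 1 < 36? YES
  n = 4: C(4, 3) = 4; 4 < 36? YES
  n = 5: C(5, 3) = 10; 10 < 36? YES
  n = 6: C(6, 3) = 20; 20 < 36? YES
  n = 7: C(7, 3) = 35; 35 < 36? YES
  n = 8: C(8, 3) = 56; 56 < 36? NO
  n = 9: C(9, 3) = 84; 84 < 36? NO
The largest n with C(n, 3) < 36 is n = 7 (where E[X] = 35/36 ≈ 0.9722222). Hence R_6(3) > 7, i.e. R_6(3) ≥ 8.

Largest n = 7; hence R_6(3) > 7.


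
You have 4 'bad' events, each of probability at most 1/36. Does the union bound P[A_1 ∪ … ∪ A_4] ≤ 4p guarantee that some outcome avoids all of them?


Union bound: P[∪_{i=1}^{4} A_i] ≤ Σ_i P[A_i] ≤ 4·p = 4·(1/36) = 1/9.
Numerically: 1/9 ≈ 0.1111.
Is 1/9 < 1? YES.
Since P[∪ A_i] ≤ 1/9 < 1, the complement has P[∩ A_i^c] ≥ 1 − 1/9 = 8/9 > 0, so some outcome avoids every A_i.

4·p = 1/9 ≈ 0.1111; existence CERTIFIED by the union bound.


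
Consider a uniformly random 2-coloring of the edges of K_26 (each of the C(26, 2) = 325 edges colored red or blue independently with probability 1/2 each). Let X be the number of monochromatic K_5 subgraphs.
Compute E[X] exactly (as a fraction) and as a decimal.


Let X = Σ_S X_S over the C(26, 5) = 65780 subsets S of size 5, where X_S = 1 if the K_5 on S is monochromatic.
For a fixed S, the K_5 on S has C(5, 2) = 10 edges. P[all 10 edges red] = (1/2)^10, and likewise for blue, so P[monochromatic] = 2·(1/2)^10 = 2^{1 − 10} = 1/512.
By linearity: E[X] = C(26, 5) · 2^{1 − 10} = 65780 · 1/512 = 16445/128.
Numerically: E[X] ≈ 128.477.

E[X] = C(26,5)·2^(1−C(5,2)) = 16445/128 ≈ 128.477.


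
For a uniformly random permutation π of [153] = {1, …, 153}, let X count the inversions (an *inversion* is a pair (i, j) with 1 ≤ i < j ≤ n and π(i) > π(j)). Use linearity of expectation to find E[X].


Write X = Σ X_I over the C(153, 2) = 11628 pairs i < j, with X_I the indicator of one inversion.
There are 11628 indicators.
For each fixed pair i < j, the values π(i) and π(j) are two distinct elements of {1, …, 153} in uniformly random order; by symmetry P[π(i) > π(j)] = 1/2.
By linearity: E[X] = 11628 · (1/2) = C(153, 2) · (1/2) = 11628/2 = 5814 ≈ 5814.000.

E[X] = 5814 = 5814.000.


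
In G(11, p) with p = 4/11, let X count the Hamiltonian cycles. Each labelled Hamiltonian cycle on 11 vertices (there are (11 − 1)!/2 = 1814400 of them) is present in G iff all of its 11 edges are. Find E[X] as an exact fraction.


K_11 has (11 − 1)!/2 = 1814400 labelled Hamiltonian cycles.
For each such Hamiltonian cycle H, let X_H = 1 if all 11 edges of H are present in G. Then P[X_H = 1] = p^{11} = (4/11)^{11} = 4194304/285311670611.
Summing the indicators: E[X] = Σ_H E[X_H] = 1814400 · p^{11} = 1814400 · 4194304/285311670611 = 7610145177600/285311670611.
Numerically: E[X] ≈ 26.6731.

E[X] = 1814400 · (4/11)^{11} = 7610145177600/285311670611 ≈ 26.6731.


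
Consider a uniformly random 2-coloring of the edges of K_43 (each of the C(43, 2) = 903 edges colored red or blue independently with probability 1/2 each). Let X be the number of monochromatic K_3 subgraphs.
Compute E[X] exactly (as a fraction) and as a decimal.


Let X = Σ_S X_S over the C(43, 3) = 12341 subsets S of size 3, where X_S = 1 if the K_3 on S is monochromatic.
For a fixed S, the K_3 on S has C(3, 2) = 3 edges. P[all 3 edges red] = (1/2)^3, and likewise for blue, so P[monochromatic] = 2·(1/2)^3 = 2^{1 − 3} = 1/4.
By linearity: E[X] = C(43, 3) · 2^{1 − 3} = 12341 · 1/4 = 12341/4.
Numerically: E[X] ≈ 3085.250000.

E[X] = C(43,3)·2^(1−C(3,2)) = 12341/4 ≈ 3085.250000.


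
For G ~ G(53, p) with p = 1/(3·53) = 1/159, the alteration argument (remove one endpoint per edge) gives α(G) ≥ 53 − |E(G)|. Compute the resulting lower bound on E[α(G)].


E[|E(G)|] = C(53, 2)·p = 1378 · (1/159) = 26/3.
E[α(G)] ≥ n − E[|E(G)|] = 53 − 26/3 = 133/3.
Numerically: ≈ 44.33333.
(This is only a lower bound; the true E[α(G)] may be larger.)

E[α(G)] ≥ 133/3 ≈ 44.33333.


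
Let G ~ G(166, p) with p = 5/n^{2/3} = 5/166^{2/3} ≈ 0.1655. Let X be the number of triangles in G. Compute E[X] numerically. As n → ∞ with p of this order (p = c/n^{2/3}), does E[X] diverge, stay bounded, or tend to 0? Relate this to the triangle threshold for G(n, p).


Number of potential triangles: C(166, 3) = 748660.
Each occurs with probability p³ ≈ (0.1655)³ ≈ 4.536217e-03.
By linearity: E[X] = C(166, 3)·p³ ≈ 748660 · 4.536217e-03 ≈ 3396.0843.
Since α = 2/3 < 1, p = c/n^{2/3} ≫ 1/n is above the triangle threshold p ~ 1/n. Asymptotically E[X] ~ (c³/6)·n^{3(1−α)} = (5³/6)·n^{1} → ∞; triangles are abundant w.h.p.

E[X] ≈ 3396.0843; in regime p = Θ(1/n^{2/3}) E[X] diverges (above the triangle threshold p ~ 1/n).


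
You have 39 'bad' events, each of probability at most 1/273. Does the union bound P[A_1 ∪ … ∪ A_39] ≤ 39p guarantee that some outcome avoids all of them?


Union bound: P[∪_{i=1}^{39} A_i] ≤ Σ_i P[A_i] ≤ 39·p = 39·(1/273) = 1/7.
Numerically: 1/7 ≈ 0.143.
Is 1/7 < 1? YES.
Since P[∪ A_i] ≤ 1/7 < 1, the complement has P[∩ A_i^c] ≥ 1 − 1/7 = 6/7 > 0, so some outcome avoids every A_i.

39·p = 1/7 ≈ 0.143; existence CERTIFIED by the union bound.


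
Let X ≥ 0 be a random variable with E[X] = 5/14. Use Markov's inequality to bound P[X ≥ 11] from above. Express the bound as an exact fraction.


μ = E[X] = 5/14, a = 11.
Markov: P[X ≥ 11] ≤ μ/a = (5/14)/11 = 5/154.
Numerically: ≈ 0.032468.
(Since a = 11 > μ = 0.357143, the bound 5/154 is < 1 and informative.)

P[X ≥ 11] ≤ 5/154 ≈ 0.032468.


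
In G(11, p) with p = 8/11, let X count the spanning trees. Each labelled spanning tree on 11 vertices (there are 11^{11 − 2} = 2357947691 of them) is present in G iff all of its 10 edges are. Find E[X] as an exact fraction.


K_11 has 11^{11 − 2} = 2357947691 labelled spanning trees.
For each such spanning tree H, let X_H = 1 if all 10 edges of H are present in G. Then P[X_H = 1] = p^{10} = (8/11)^{10} = 1073741824/25937424601.
Summing the indicators: E[X] = Σ_H E[X_H] = 2357947691 · p^{10} = 2357947691 · 1073741824/25937424601 = 1073741824/11.
Numerically: E[X] ≈ 9.76e+07.

E[X] = 2357947691 · (8/11)^{10} = 1073741824/11 ≈ 9.76e+07.


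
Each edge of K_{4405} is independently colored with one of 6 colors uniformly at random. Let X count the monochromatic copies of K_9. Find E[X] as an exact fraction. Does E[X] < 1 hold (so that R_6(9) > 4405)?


E[X] = C(4405, 9) · 6^{1 − 36} = 1706862792900636302463627150 · 6^{−35} = 1706862792900636302463627150/1719070799748422591028658176.
As a reduced fraction: E[X] = 284477132150106050410604525/286511799958070431838109696 ≈ 0.993.
Is E[X] < 1? YES.
Since E[X] < 1, there exists a 6-coloring of K_{4405} with no monochromatic K_9; hence R_6(9) > 4405.

E[X] = 284477132150106050410604525/286511799958070431838109696 ≈ 0.993; E[X] < 1, so R_6(9) > 4405.


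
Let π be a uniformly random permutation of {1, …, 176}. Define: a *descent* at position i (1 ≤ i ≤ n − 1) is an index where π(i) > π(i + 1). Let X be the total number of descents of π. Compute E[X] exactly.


Write X = Σ X_I over i = 1, …, 175, with X_I the indicator of one descent.
There are 175 indicators.
For each fixed i, the pair (π(i), π(i+1)) is a uniformly random ordered pair of distinct values from {1, …, 176}; by symmetry P[π(i) > π(i+1)] = 1/2.
By linearity: E[X] = 175 · (1/2) = (176 − 1) · (1/2) = 175/2 ≈ 87.500.

E[X] = 175/2 = 87.500.


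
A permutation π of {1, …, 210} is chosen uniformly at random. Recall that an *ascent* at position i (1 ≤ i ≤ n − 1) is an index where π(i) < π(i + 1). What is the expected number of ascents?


Write X = Σ X_I over i = 1, …, 209, with X_I the indicator of one ascent.
There are 209 indicators.
For each fixed i, the pair (π(i), π(i+1)) is a uniformly random ordered pair of distinct values from {1, …, 210}; by symmetry P[π(i) < π(i+1)] = 1/2.
By linearity: E[X] = 209 · (1/2) = (210 − 1) · (1/2) = 209/2 ≈ 104.50000.

E[X] = 209/2 = 104.50000.


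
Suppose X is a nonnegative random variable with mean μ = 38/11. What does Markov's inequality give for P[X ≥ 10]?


μ = E[X] = 38/11, a = 10.
Markov: P[X ≥ 10] ≤ μ/a = (38/11)/10 = 19/55.
Numerically: ≈ 0.3455.
(Since a = 10 > μ = 3.4545, the bound 19/55 is < 1 and informative.)

P[X ≥ 10] ≤ 19/55 ≈ 0.3455.


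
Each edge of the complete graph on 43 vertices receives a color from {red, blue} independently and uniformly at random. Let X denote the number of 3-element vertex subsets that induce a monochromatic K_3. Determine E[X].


Let X = Σ_S X_S over the C(43, 3) = 12341 subsets S of size 3, where X_S = 1 if the K_3 on S is monochromatic.
For a fixed S, the K_3 on S has C(3, 2) = 3 edges. P[all 3 edges red] = (1/2)^3, and likewise for blue, so P[monochromatic] = 2·(1/2)^3 = 2^{1 − 3} = 1/4.
Summing: E[X] = C(43, 3) · 2^{1 − 3} = 12341 · 1/4 = 12341/4.
Numerically: E[X] ≈ 3085.250.

E[X] = C(43,3)·2^(1−C(3,2)) = 12341/4 ≈ 3085.250.


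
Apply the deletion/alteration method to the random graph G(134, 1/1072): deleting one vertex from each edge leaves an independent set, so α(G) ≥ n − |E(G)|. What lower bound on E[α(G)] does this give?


E[|E(G)|] = C(134, 2)·p = 8911 · (1/1072) = 133/16.
E[α(G)] ≥ n − E[|E(G)|] = 134 − 133/16 = 2011/16.
Numerically: ≈ 125.687500.
(This is only a lower bound; the true E[α(G)] may be larger.)

E[α(G)] ≥ 2011/16 ≈ 125.687500.


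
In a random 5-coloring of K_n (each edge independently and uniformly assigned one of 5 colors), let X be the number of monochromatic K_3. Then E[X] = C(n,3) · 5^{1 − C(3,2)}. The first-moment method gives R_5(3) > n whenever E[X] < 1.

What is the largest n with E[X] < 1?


We need C(n, 3) · 5^{1 − 3} < 1, i.e. C(n, 3) < 5^{3 − 1} = 25.
Check values of n near the boundary:
  n = 3: C(3, 3) = 1; 1 < 25? YES
  n = 4: C(4, 3) = 4; 4 < 25? YES
  n = 5: C(5, 3) = 10; 10 < 25? YES
  n = 6: C(6, 3) = 20; 20 < 25? YES
  n = 7: C(7, 3) = 35; 35 < 25? NO
  n = 8: C(8, 3) = 56; 56 < 25? NO
The largest n with C(n, 3) < 25 is n = 6 (where E[X] = 4/5 ≈ 0.800). Hence R_5(3) > 6, i.e. R_5(3) ≥ 7.

Largest n = 6; hence R_5(3) > 6.


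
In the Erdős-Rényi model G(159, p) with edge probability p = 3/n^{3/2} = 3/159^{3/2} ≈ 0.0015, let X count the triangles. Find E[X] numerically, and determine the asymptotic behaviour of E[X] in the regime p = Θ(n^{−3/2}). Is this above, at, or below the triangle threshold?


Number of potential triangles: C(159, 3) = 657359.
Each occurs with probability p³ ≈ (0.0015)³ ≈ 3.35025e-09.
By linearity: E[X] = C(159, 3)·p³ ≈ 657359 · 3.35025e-09 ≈ 0.002.
Since α = 3/2 > 1, p = c/n^{3/2} = o(1/n) is below the triangle threshold p ~ 1/n. Asymptotically E[X] ~ (c³/6)·n^{3(1−α)} = (3³/6)·n^{-1.5} → 0, so by Markov's inequality G has no triangles w.h.p.

E[X] ≈ 0.002; in regime p = Θ(1/n^{3/2}) E[X] tends to 0 (below the triangle threshold p ~ 1/n).


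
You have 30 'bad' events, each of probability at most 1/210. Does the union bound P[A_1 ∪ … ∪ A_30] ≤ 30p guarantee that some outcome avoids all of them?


Union bound: P[∪_{i=1}^{30} A_i] ≤ Σ_i P[A_i] ≤ 30·p = 30·(1/210) = 1/7.
Numerically: 1/7 ≈ 0.14286.
Is 1/7 < 1? YES.
Since P[∪ A_i] ≤ 1/7 < 1, the complement has P[∩ A_i^c] ≥ 1 − 1/7 = 6/7 > 0, so some outcome avoids every A_i.

30·p = 1/7 ≈ 0.14286; existence CERTIFIED by the union bound.


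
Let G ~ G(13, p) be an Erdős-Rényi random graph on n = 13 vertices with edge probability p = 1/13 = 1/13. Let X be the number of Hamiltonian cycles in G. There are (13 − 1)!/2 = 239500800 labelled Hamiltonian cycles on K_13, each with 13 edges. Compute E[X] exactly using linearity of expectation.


K_13 has (13 − 1)!/2 = 239500800 labelled Hamiltonian cycles.
For each such Hamiltonian cycle H, let X_H = 1 if all 13 edges of H are present in G. Then P[X_H = 1] = p^{13} = (1/13)^{13} = 1/302875106592253.
Summing the indicators: E[X] = Σ_H E[X_H] = 239500800 · p^{13} = 239500800 · 1/302875106592253 = 239500800/302875106592253.
Numerically: E[X] ≈ 7.908e-07.

E[X] = 239500800 · (1/13)^{13} = 239500800/302875106592253 ≈ 7.908e-07.


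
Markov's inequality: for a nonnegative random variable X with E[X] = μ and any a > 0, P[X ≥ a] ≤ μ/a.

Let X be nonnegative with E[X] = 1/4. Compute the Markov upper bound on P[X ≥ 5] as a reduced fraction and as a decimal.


μ = E[X] = 1/4, a = 5.
Markov: P[X ≥ 5] ≤ μ/a = (1/4)/5 = 1/20.
Numerically: ≈ 0.050000.
(Since a = 5 > μ = 0.250000, the bound 1/20 is < 1 and informative.)

P[X ≥ 5] ≤ 1/20 ≈ 0.050000.


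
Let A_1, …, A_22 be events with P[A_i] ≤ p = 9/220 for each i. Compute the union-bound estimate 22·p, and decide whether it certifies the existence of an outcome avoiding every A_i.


Union bound: P[∪_{i=1}^{22} A_i] ≤ Σ_i P[A_i] ≤ 22·p = 22·(9/220) = 9/10.
Numerically: 9/10 ≈ 0.90000.
Is 9/10 < 1? YES.
Since P[∪ A_i] ≤ 9/10 < 1, the complement has P[∩ A_i^c] ≥ 1 − 9/10 = 1/10 > 0, so some outcome avoids every A_i.

22·p = 9/10 ≈ 0.90000; existence CERTIFIED by the union bound.


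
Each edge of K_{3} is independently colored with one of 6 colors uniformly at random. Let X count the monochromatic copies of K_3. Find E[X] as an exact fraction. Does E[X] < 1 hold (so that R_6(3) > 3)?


E[X] = C(3, 3) · 6^{1 − 3} = 1 · 6^{−2} = 1/36.
As a reduced fraction: E[X] = 1/36 ≈ 0.0277778.
Is E[X] < 1? YES.
Since E[X] < 1, there exists a 6-coloring of K_{3} with no monochromatic K_3; hence R_6(3) > 3.

E[X] = 1/36 ≈ 0.0277778; E[X] < 1, so R_6(3) > 3.


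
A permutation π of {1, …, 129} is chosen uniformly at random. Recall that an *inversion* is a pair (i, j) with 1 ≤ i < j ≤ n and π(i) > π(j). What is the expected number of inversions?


Write X = Σ X_I over the C(129, 2) = 8256 pairs i < j, with X_I the indicator of one inversion.
There are 8256 indicators.
For each fixed pair i < j, the values π(i) and π(j) are two distinct elements of {1, …, 129} in uniformly random order; by symmetry P[π(i) > π(j)] = 1/2.
By linearity: E[X] = 8256 · (1/2) = C(129, 2) · (1/2) = 8256/2 = 4128 ≈ 4128.000000.

E[X] = 4128 = 4128.000000.


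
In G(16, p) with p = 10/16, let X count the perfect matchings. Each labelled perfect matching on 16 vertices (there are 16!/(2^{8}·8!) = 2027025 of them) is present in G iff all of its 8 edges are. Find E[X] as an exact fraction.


K_16 has 16!/(2^{8}·8!) = 2027025 labelled perfect matchings.
For each such perfect matching H, let X_H = 1 if all 8 edges of H are present in G. Then P[X_H = 1] = p^{8} = (5/8)^{8} = 390625/16777216.
By linearity: E[X] = Σ_H E[X_H] = 2027025 · p^{8} = 2027025 · 390625/16777216 = 791806640625/16777216.
Numerically: E[X] ≈ 47195.

E[X] = 2027025 · (5/8)^{8} = 791806640625/16777216 ≈ 47195.


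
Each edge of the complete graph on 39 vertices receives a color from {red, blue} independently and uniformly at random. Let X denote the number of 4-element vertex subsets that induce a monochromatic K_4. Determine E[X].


Let X = Σ_S X_S over the C(39, 4) = 82251 subsets S of size 4, where X_S = 1 if the K_4 on S is monochromatic.
For a fixed S, the K_4 on S has C(4, 2) = 6 edges. P[all 6 edges red] = (1/2)^6, and likewise for blue, so P[monochromatic] = 2·(1/2)^6 = 2^{1 − 6} = 1/32.
Summing: E[X] = C(39, 4) · 2^{1 − 6} = 82251 · 1/32 = 82251/32.
Numerically: E[X] ≈ 2570.343750.

E[X] = C(39,4)·2^(1−C(4,2)) = 82251/32 ≈ 2570.343750.


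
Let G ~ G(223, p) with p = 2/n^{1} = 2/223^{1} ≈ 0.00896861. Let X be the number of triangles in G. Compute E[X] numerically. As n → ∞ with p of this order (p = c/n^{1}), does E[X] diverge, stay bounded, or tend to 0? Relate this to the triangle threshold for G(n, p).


Number of potential triangles: C(223, 3) = 1823471.
Each occurs with probability p³ ≈ (0.00896861)³ ≈ 7.21398771e-07.
By linearity: E[X] = C(223, 3)·p³ ≈ 1823471 · 7.21398771e-07 ≈ 1.315450.
Here α = 1, so p = 2/n is exactly at the triangle threshold p ~ 1/n. Asymptotically E[X] → c³/6 = 2³/6 = 4/3 ≈ 1.333333, a bounded constant. In this regime the triangle count is asymptotically Poisson(c³/6).

E[X] ≈ 1.315450; in regime p = Θ(1/n^{1}) E[X] stays bounded (at the triangle threshold p ~ 1/n).


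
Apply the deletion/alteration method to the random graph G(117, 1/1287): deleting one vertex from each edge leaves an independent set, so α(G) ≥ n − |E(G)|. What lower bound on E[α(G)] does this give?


E[|E(G)|] = C(117, 2)·p = 6786 · (1/1287) = 58/11.
E[α(G)] ≥ n − E[|E(G)|] = 117 − 58/11 = 1229/11.
Numerically: ≈ 111.72727.
(This is only a lower bound; the true E[α(G)] may be larger.)

E[α(G)] ≥ 1229/11 ≈ 111.72727.


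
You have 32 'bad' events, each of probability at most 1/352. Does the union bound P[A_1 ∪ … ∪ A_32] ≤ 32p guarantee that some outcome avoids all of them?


Union bound: P[∪_{i=1}^{32} A_i] ≤ Σ_i P[A_i] ≤ 32·p = 32·(1/352) = 1/11.
Numerically: 1/11 ≈ 0.0909091.
Is 1/11 < 1? YES.
Since P[∪ A_i] ≤ 1/11 < 1, the complement has P[∩ A_i^c] ≥ 1 − 1/11 = 10/11 > 0, so some outcome avoids every A_i.

32·p = 1/11 ≈ 0.0909091; existence CERTIFIED by the union bound.


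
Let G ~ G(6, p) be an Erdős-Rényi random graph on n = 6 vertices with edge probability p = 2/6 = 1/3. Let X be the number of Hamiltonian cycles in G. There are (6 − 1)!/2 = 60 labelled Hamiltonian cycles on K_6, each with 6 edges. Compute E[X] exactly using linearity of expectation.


K_6 has (6 − 1)!/2 = 60 labelled Hamiltonian cycles.
For each such Hamiltonian cycle H, let X_H = 1 if all 6 edges of H are present in G. Then P[X_H = 1] = p^{6} = (1/3)^{6} = 1/729.
Summing the indicators: E[X] = Σ_H E[X_H] = 60 · p^{6} = 60 · 1/729 = 20/243.
Numerically: E[X] ≈ 0.0823.

E[X] = 60 · (1/3)^{6} = 20/243 ≈ 0.0823.


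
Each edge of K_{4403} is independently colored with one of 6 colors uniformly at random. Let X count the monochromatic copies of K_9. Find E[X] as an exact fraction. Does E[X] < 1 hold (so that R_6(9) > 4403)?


E[X] = C(4403, 9) · 6^{1 − 36} = 1699894433046281918452233150 · 6^{−35} = 1699894433046281918452233150/1719070799748422591028658176.
As a reduced fraction: E[X] = 283315738841046986408705525/286511799958070431838109696 ≈ 0.9888449.
Is E[X] < 1? YES.
Since E[X] < 1, there exists a 6-coloring of K_{4403} with no monochromatic K_9; hence R_6(9) > 4403.

E[X] = 283315738841046986408705525/286511799958070431838109696 ≈ 0.9888449; E[X] < 1, so R_6(9) > 4403.


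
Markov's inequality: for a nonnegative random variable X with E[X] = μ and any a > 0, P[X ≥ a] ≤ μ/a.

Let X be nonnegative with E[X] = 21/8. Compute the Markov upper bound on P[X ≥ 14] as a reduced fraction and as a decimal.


μ = E[X] = 21/8, a = 14.
Markov: P[X ≥ 14] ≤ μ/a = (21/8)/14 = 3/16.
Numerically: ≈ 0.188.
(Since a = 14 > μ = 2.625, the bound 3/16 is < 1 and informative.)

P[X ≥ 14] ≤ 3/16 ≈ 0.188.


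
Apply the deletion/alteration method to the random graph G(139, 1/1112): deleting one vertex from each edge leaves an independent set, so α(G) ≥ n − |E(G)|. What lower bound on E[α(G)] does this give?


E[|E(G)|] = C(139, 2)·p = 9591 · (1/1112) = 69/8.
E[α(G)] ≥ n − E[|E(G)|] = 139 − 69/8 = 1043/8.
Numerically: ≈ 130.375000.
(This is only a lower bound; the true E[α(G)] may be larger.)

E[α(G)] ≥ 1043/8 ≈ 130.375000.


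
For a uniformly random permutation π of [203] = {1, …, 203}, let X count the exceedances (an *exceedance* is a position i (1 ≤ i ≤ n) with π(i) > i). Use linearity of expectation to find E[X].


Write X = Σ_{i=1}^{203} X_i, where X_i = 1_{π(i) > i}.
For each fixed i, π(i) is uniform over {1, …, 203} (marginal of a uniform permutation), so P[π(i) > i] = (n − i)/n. Summing: Σ_{i=1}^{203} (n − i)/n = (0 + 1 + … + 202)/203 = 203(203 − 1)/(2·203) = (203 − 1)/2.
Hence E[X] = Σ_{i=1}^{203} (203 − i)/203 = 101 ≈ 101.00000.

E[X] = 101 = 101.00000.


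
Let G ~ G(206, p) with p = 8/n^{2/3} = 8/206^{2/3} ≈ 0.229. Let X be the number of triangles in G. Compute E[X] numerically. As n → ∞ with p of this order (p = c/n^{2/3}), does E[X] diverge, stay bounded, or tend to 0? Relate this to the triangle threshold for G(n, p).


Number of potential triangles: C(206, 3) = 1435820.
Each occurs with probability p³ ≈ (0.229)³ ≈ 1.20652e-02.
By linearity: E[X] = C(206, 3)·p³ ≈ 1435820 · 1.20652e-02 ≈ 17323.495.
Since α = 2/3 < 1, p = c/n^{2/3} ≫ 1/n is above the triangle threshold p ~ 1/n. Asymptotically E[X] ~ (c³/6)·n^{3(1−α)} = (8³/6)·n^{1} → ∞; triangles are abundant w.h.p.

E[X] ≈ 17323.495; in regime p = Θ(1/n^{2/3}) E[X] diverges (above the triangle threshold p ~ 1/n).


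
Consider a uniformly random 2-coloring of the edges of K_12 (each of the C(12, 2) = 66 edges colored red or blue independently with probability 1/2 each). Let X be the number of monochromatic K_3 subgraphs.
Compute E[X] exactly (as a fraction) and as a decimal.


Let X = Σ_S X_S over the C(12, 3) = 220 subsets S of size 3, where X_S = 1 if the K_3 on S is monochromatic.
For a fixed S, the K_3 on S has C(3, 2) = 3 edges. P[all 3 edges red] = (1/2)^3, and likewise for blue, so P[monochromatic] = 2·(1/2)^3 = 2^{1 − 3} = 1/4.
By linearity: E[X] = C(12, 3) · 2^{1 − 3} = 220 · 1/4 = 55.
Numerically: E[X] ≈ 55.00000.

E[X] = C(12,3)·2^(1−C(3,2)) = 55 ≈ 55.00000.


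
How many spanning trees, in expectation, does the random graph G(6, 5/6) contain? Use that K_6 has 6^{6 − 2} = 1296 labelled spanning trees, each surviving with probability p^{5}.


K_6 has 6^{6 − 2} = 1296 labelled spanning trees.
For each such spanning tree H, let X_H = 1 if all 5 edges of H are present in G. Then P[X_H = 1] = p^{5} = (5/6)^{5} = 3125/7776.
By linearity of expectation: E[X] = Σ_H E[X_H] = 1296 · p^{5} = 1296 · 3125/7776 = 3125/6.
Numerically: E[X] ≈ 520.8.

E[X] = 1296 · (5/6)^{5} = 3125/6 ≈ 520.8.


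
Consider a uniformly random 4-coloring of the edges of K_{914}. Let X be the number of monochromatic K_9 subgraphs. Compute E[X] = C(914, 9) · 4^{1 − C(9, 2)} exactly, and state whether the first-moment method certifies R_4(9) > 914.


E[X] = C(914, 9) · 4^{1 − 36} = 1179217089587653905932 · 4^{−35} = 1179217089587653905932/1180591620717411303424.
As a reduced fraction: E[X] = 294804272396913476483/295147905179352825856 ≈ 0.998836.
Is E[X] < 1? YES.
Since E[X] < 1, there exists a 4-coloring of K_{914} with no monochromatic K_9; hence R_4(9) > 914.

E[X] = 294804272396913476483/295147905179352825856 ≈ 0.998836; E[X] < 1, so R_4(9) > 914.


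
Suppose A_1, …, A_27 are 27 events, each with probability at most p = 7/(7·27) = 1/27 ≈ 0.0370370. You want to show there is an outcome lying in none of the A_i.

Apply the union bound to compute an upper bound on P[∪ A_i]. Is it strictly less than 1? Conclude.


Union bound: P[∪_{i=1}^{27} A_i] ≤ Σ_i P[A_i] ≤ 27·p = 27·(1/27) = 1.
Numerically: 1 ≈ 1.0000000.
Is 1 < 1? NO.
Since the bound 1 is ≥ 1, the union bound is uninformative here; it does NOT by itself certify existence.

27·p = 1 ≈ 1.0000000; existence NOT certified by the union bound.


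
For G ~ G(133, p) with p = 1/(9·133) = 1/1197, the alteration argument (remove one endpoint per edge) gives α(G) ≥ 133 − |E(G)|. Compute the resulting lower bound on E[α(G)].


E[|E(G)|] = C(133, 2)·p = 8778 · (1/1197) = 22/3.
E[α(G)] ≥ n − E[|E(G)|] = 133 − 22/3 = 377/3.
Numerically: ≈ 125.66667.
(This is only a lower bound; the true E[α(G)] may be larger.)

E[α(G)] ≥ 377/3 ≈ 125.66667.


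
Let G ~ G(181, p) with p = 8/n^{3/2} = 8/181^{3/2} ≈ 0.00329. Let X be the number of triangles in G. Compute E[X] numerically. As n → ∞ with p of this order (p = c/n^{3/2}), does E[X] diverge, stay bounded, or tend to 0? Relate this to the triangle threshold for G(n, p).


Number of potential triangles: C(181, 3) = 971970.
Each occurs with probability p³ ≈ (0.00329)³ ≈ 3.54582e-08.
By linearity: E[X] = C(181, 3)·p³ ≈ 971970 · 3.54582e-08 ≈ 0.034.
Since α = 3/2 > 1, p = c/n^{3/2} = o(1/n) is below the triangle threshold p ~ 1/n. Asymptotically E[X] ~ (c³/6)·n^{3(1−α)} = (8³/6)·n^{-1.5} → 0, so by Markov's inequality G has no triangles w.h.p.

E[X] ≈ 0.034; in regime p = Θ(1/n^{3/2}) E[X] tends to 0 (below the triangle threshold p ~ 1/n).


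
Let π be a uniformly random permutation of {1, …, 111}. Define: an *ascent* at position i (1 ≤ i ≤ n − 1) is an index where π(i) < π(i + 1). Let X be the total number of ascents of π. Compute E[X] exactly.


Write X = Σ X_I over i = 1, …, 110, with X_I the indicator of one ascent.
There are 110 indicators.
For each fixed i, the pair (π(i), π(i+1)) is a uniformly random ordered pair of distinct values from {1, …, 111}; by symmetry P[π(i) < π(i+1)] = 1/2.
By linearity: E[X] = 110 · (1/2) = (111 − 1) · (1/2) = 55 ≈ 55.00000.

E[X] = 55 = 55.00000.


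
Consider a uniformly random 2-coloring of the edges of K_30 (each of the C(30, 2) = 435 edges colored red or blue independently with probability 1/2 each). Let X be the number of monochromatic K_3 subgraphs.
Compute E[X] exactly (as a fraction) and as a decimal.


Let X = Σ_S X_S over the C(30, 3) = 4060 subsets S of size 3, where X_S = 1 if the K_3 on S is monochromatic.
For a fixed S, the K_3 on S has C(3, 2) = 3 edges. P[all 3 edges red] = (1/2)^3, and likewise for blue, so P[monochromatic] = 2·(1/2)^3 = 2^{1 − 3} = 1/4.
Summing: E[X] = C(30, 3) · 2^{1 − 3} = 4060 · 1/4 = 1015.
Numerically: E[X] ≈ 1015.000.

E[X] = C(30,3)·2^(1−C(3,2)) = 1015 ≈ 1015.000.


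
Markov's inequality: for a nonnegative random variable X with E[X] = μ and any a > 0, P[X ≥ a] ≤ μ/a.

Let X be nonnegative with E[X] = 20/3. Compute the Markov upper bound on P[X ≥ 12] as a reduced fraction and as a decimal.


μ = E[X] = 20/3, a = 12.
Markov: P[X ≥ 12] ≤ μ/a = (20/3)/12 = 5/9.
Numerically: ≈ 0.5556.
(Since a = 12 > μ = 6.6667, the bound 5/9 is < 1 and informative.)

P[X ≥ 12] ≤ 5/9 ≈ 0.5556.


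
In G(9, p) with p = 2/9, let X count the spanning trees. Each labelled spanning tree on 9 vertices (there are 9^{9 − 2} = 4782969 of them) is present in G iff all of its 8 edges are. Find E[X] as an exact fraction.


K_9 has 9^{9 − 2} = 4782969 labelled spanning trees.
For each such spanning tree H, let X_H = 1 if all 8 edges of H are present in G. Then P[X_H = 1] = p^{8} = (2/9)^{8} = 256/43046721.
By linearity of expectation: E[X] = Σ_H E[X_H] = 4782969 · p^{8} = 4782969 · 256/43046721 = 256/9.
Numerically: E[X] ≈ 28.444.

E[X] = 4782969 · (2/9)^{8} = 256/9 ≈ 28.444.


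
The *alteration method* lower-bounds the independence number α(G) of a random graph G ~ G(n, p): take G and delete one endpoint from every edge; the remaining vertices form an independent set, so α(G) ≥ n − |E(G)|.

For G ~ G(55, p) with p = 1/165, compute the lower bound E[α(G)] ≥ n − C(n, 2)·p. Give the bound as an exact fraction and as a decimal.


E[|E(G)|] = C(55, 2)·p = 1485 · (1/165) = 9.
E[α(G)] ≥ n − E[|E(G)|] = 55 − 9 = 46.
Numerically: ≈ 46.00000.
(This is only a lower bound; the true E[α(G)] may be larger.)

E[α(G)] ≥ 46 ≈ 46.00000.


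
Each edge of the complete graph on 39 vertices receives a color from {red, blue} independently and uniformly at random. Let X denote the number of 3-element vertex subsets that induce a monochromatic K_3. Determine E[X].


Let X = Σ_S X_S over the C(39, 3) = 9139 subsets S of size 3, where X_S = 1 if the K_3 on S is monochromatic.
For a fixed S, the K_3 on S has C(3, 2) = 3 edges. P[all 3 edges red] = (1/2)^3, and likewise for blue, so P[monochromatic] = 2·(1/2)^3 = 2^{1 − 3} = 1/4.
By linearity: E[X] = C(39, 3) · 2^{1 − 3} = 9139 · 1/4 = 9139/4.
Numerically: E[X] ≈ 2284.7500.

E[X] = C(39,3)·2^(1−C(3,2)) = 9139/4 ≈ 2284.7500.


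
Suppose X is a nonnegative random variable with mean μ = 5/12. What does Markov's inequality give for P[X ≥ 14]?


μ = E[X] = 5/12, a = 14.
Markov: P[X ≥ 14] ≤ μ/a = (5/12)/14 = 5/168.
Numerically: ≈ 0.0298.
(Since a = 14 > μ = 0.4167, the bound 5/168 is < 1 and informative.)

P[X ≥ 14] ≤ 5/168 ≈ 0.0298.


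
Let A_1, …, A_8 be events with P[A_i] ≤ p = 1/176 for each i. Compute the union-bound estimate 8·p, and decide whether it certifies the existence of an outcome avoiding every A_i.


Union bound: P[∪_{i=1}^{8} A_i] ≤ Σ_i P[A_i] ≤ 8·p = 8·(1/176) = 1/22.
Numerically: 1/22 ≈ 0.0454545.
Is 1/22 < 1? YES.
Since P[∪ A_i] ≤ 1/22 < 1, the complement has P[∩ A_i^c] ≥ 1 − 1/22 = 21/22 > 0, so some outcome avoids every A_i.

8·p = 1/22 ≈ 0.0454545; existence CERTIFIED by the union bound.


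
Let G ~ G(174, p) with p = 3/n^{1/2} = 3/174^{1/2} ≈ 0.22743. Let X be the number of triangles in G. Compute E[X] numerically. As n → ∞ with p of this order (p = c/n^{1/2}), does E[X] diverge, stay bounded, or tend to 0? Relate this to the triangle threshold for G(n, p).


Number of potential triangles: C(174, 3) = 862924.
Each occurs with probability p³ ≈ (0.22743)³ ≈ 1.1763590e-02.
By linearity: E[X] = C(174, 3)·p³ ≈ 862924 · 1.1763590e-02 ≈ 10151.08442.
Since α = 1/2 < 1, p = c/n^{1/2} ≫ 1/n is above the triangle threshold p ~ 1/n. Asymptotically E[X] ~ (c³/6)·n^{3(1−α)} = (3³/6)·n^{1.5} → ∞; triangles are abundant w.h.p.

E[X] ≈ 10151.08442; in regime p = Θ(1/n^{1/2}) E[X] diverges (above the triangle threshold p ~ 1/n).


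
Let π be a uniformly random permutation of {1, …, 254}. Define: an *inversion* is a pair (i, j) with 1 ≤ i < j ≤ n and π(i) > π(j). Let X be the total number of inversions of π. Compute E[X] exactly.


Write X = Σ X_I over the C(254, 2) = 32131 pairs i < j, with X_I the indicator of one inversion.
There are 32131 indicators.
For each fixed pair i < j, the values π(i) and π(j) are two distinct elements of {1, …, 254} in uniformly random order; by symmetry P[π(i) > π(j)] = 1/2.
By linearity: E[X] = 32131 · (1/2) = C(254, 2) · (1/2) = 32131/2 = 32131/2 ≈ 16065.5000.

E[X] = 32131/2 = 16065.5000.


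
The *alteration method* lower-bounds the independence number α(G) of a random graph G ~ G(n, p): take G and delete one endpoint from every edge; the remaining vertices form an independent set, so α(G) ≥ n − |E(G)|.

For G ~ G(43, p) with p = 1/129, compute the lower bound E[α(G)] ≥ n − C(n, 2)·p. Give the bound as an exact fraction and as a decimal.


E[|E(G)|] = C(43, 2)·p = 903 · (1/129) = 7.
E[α(G)] ≥ n − E[|E(G)|] = 43 − 7 = 36.
Numerically: ≈ 36.00000.
(This is only a lower bound; the true E[α(G)] may be larger.)

E[α(G)] ≥ 36 ≈ 36.00000.


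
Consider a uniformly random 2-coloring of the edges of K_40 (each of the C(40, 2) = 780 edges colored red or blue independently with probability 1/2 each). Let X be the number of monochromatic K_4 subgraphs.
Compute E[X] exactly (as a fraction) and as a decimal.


Let X = Σ_S X_S over the C(40, 4) = 91390 subsets S of size 4, where X_S = 1 if the K_4 on S is monochromatic.
For a fixed S, the K_4 on S has C(4, 2) = 6 edges. P[all 6 edges red] = (1/2)^6, and likewise for blue, so P[monochromatic] = 2·(1/2)^6 = 2^{1 − 6} = 1/32.
By linearity of expectation: E[X] = C(40, 4) · 2^{1 − 6} = 91390 · 1/32 = 45695/16.
Numerically: E[X] ≈ 2855.937500.

E[X] = C(40,4)·2^(1−C(4,2)) = 45695/16 ≈ 2855.937500.


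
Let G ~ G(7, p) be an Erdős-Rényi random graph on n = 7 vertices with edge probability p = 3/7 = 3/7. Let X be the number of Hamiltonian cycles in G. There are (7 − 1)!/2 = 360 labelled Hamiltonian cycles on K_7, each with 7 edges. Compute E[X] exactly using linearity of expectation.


K_7 has (7 − 1)!/2 = 360 labelled Hamiltonian cycles.
For each such Hamiltonian cycle H, let X_H = 1 if all 7 edges of H are present in G. Then P[X_H = 1] = p^{7} = (3/7)^{7} = 2187/823543.
By linearity: E[X] = Σ_H E[X_H] = 360 · p^{7} = 360 · 2187/823543 = 787320/823543.
Numerically: E[X] ≈ 0.956.

E[X] = 360 · (3/7)^{7} = 787320/823543 ≈ 0.956.


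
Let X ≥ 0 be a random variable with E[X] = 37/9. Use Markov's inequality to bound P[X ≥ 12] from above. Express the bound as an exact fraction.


μ = E[X] = 37/9, a = 12.
Markov: P[X ≥ 12] ≤ μ/a = (37/9)/12 = 37/108.
Numerically: ≈ 0.342593.
(Since a = 12 > μ = 4.111111, the bound 37/108 is < 1 and informative.)

P[X ≥ 12] ≤ 37/108 ≈ 0.342593.


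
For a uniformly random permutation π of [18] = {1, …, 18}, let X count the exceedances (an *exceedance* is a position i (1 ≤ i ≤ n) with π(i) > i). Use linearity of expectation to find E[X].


Write X = Σ_{i=1}^{18} X_i, where X_i = 1_{π(i) > i}.
For each fixed i, π(i) is uniform over {1, …, 18} (marginal of a uniform permutation), so P[π(i) > i] = (n − i)/n. Summing: Σ_{i=1}^{18} (n − i)/n = (0 + 1 + … + 17)/18 = 18(18 − 1)/(2·18) = (18 − 1)/2.
Hence E[X] = Σ_{i=1}^{18} (18 − i)/18 = 17/2 ≈ 8.5000.

E[X] = 17/2 = 8.5000.
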